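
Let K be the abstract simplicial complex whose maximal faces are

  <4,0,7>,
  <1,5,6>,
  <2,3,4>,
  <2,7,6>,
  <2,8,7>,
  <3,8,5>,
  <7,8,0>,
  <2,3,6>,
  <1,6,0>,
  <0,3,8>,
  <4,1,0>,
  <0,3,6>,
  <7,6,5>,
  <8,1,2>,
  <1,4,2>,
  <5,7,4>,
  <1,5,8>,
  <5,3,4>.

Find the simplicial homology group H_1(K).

H_1 ≅ Z^2.

We work with the vertex ordering 0 < 1 < 2 < 3 < 4 < 5 < 6 < 7 < 8. The simplices of K, each written with vertices in increasing order, are:

  0-simplices (9): [0], [1], [2], [3], [4], [5], [6], [7], [8]
  1-simplices (27): (27 of them)
  2-simplices (18): [0,1,4], [0,1,6], [0,3,6], [0,3,8], [0,4,7], [0,7,8], [1,2,4], [1,2,8], [1,5,6], [1,5,8], [2,3,4], [2,3,6], [2,6,7], [2,7,8], [3,4,5], [3,5,8], [4,5,7], [5,6,7]

so the chain groups are C_0 ≅ Z^9, C_1 ≅ Z^27, C_2 ≅ Z^18.

Boundary ∂_1: C_1 → C_0 sends each edge [p,q] (with p < q) to q − p. For instance
  ∂[1,5] = [5] − [1].
This gives a 9×27 integer matrix of rank 8; reducing to Smith normal form yields diagonal entries (1,1,1,1,1,1,1,1).

Boundary ∂_2: C_2 → C_1 maps a triangle to the signed sum of its edges. For instance
  ∂[1,5,6] = [5,6] − [1,6] + [1,5],
  ∂[2,3,4] = [3,4] − [2,4] + [2,3].
As a 27×18 matrix over Z this has rank 17, with invariant factors (1,1,1,1,1,1,1,1,1,1,1,1,1,1,1,1,1).

From H_k ≅ ker(∂_k) / im(∂_{k+1}) we obtain:

  H_1: rank ker ∂_1 − rank ∂_2 = (27 − 8) − 17 = 2, and the invariant factors of ∂_2 are all 1, so H_1 ≅ Z^2.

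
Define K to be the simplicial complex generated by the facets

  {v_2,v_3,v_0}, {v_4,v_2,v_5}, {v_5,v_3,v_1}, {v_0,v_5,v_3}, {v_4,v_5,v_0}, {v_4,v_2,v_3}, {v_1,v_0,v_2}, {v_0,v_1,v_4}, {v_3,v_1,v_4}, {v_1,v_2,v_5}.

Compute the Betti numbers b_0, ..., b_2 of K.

b_0 = 1, b_1 = 0, b_2 = 0.

K has 6 vertices, 15 edges, 10 triangles.
rank ∂_0 = 0, rank ∂_1 = 5 ⇒ b_0 = 6 − 0 − 5 = 1; all invariant factors of ∂_1 are 1 so no torsion. So H_0 = Z.
rank ∂_1 = 5, rank ∂_2 = 10 ⇒ b_1 = 15 − 5 − 10 = 0; ∂_2 has invariant factor(s) [2] giving torsion. So H_1 = Z/2.
rank ∂_2 = 10, rank ∂_3 = 0 ⇒ b_2 = 10 − 10 − 0 = 0. So H_2 = 0.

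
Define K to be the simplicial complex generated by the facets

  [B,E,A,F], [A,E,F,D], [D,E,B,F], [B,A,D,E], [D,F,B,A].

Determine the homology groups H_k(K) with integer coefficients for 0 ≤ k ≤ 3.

Fix the vertex order A < B < D < E < F and write every simplex with vertices in increasing order. Then dim K = 3 and the simplices of K are:

  0-simplices (5): A, B, D, E, F
  1-simplices (10): AB, AD, AE, AF, BD, BE, BF, DE, DF, EF
  2-simplices (10): ABD, ABE, ABF, ADE, ADF, AEF, BDE, BDF, BEF, DEF
  3-simplices (5): ABDE, ABDF, ABEF, ADEF, BDEF

Hence C_0 ≅ Z^5, C_1 ≅ Z^10, C_2 ≅ Z^10, C_3 ≅ Z^5.

Boundary ∂_1: C_1 → C_0 sends each edge [p,q] (with p < q) to q − p. For instance
  ∂DE = E − D.
As a 5×10 matrix over Z this has rank 4, with invariant factors (1,1,1,1).

The boundary map ∂_2: C_2 → C_1 maps a triangle to the signed sum of its edges. For instance
  ∂DEF = EF − DF + DE,
  ∂ADF = DF − AF + AD.
The 10×10 boundary matrix has rank 6 and Smith normal form diag(1,1,1,1,1,1).

The boundary map ∂_3: C_3 → C_2 sends each 3-simplex σ to the alternating sum Σ_i (−1)^i (σ with its i-th vertex removed). For instance
  ∂ABEF = BEF − AEF + ABF − ABE,
  ∂ABDE = BDE − ADE + ABE − ABD.
This gives a 10×5 integer matrix of rank 4; reducing to Smith normal form yields diagonal entries (1,1,1,1).

Now H_k = ker ∂_k / im ∂_{k+1}, so:

  H_0: rank C_0 − rank ∂_1 = 5 − 4 = 1, and the invariant factors of ∂_1 are all 1, so H_0 ≅ Z.
  H_1: rank ker ∂_1 − rank ∂_2 = (10 − 4) − 6 = 0, and the invariant factors of ∂_2 are all 1, so H_1 ≅ 0.
  H_2: rank ker ∂_2 − rank ∂_3 = (10 − 6) − 4 = 0, and the invariant factors of ∂_3 are all 1, so H_2 ≅ 0.
  H_3: rank ker ∂_3 − rank ∂_4 = (5 − 4) − 0 = 1, and there is no ∂_4, so H_3 ≅ Z.

H_0 ≅ Z,  H_1 = 0,  H_2 = 0,  H_3 ≅ Z.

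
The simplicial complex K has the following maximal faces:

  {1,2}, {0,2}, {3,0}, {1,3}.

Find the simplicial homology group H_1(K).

Order the vertices as 0 < 1 < 2 < 3. Listing each simplex with vertices in this order, K has dimension 1 with simplices:

  0-simplices (4): [0], [1], [2], [3]
  1-simplices (4): [0,2], [0,3], [1,2], [1,3]

giving chain groups C_0 ≅ Z^4, C_1 ≅ Z^4.

The boundary map ∂_1: C_1 → C_0 sends each edge [p,q] (with p < q) to q − p.
This gives a 4×4 integer matrix of rank 3; reducing to Smith normal form yields diagonal entries (1,1,1).

Computing H_k = (kernel of ∂_k) / (image of ∂_{k+1}):

  H_1: rank ker ∂_1 − rank ∂_2 = (4 − 3) − 0 = 1, and there is no ∂_2, so H_1 ≅ Z.

H_1 ≅ Z.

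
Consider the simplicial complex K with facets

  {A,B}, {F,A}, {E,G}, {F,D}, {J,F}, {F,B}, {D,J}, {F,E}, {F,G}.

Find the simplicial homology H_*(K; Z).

K has 7 vertices, 9 edges.
rank ∂_0 = 0, rank ∂_1 = 6 ⇒ b_0 = 7 − 0 − 6 = 1; all invariant factors of ∂_1 are 1 so no torsion. So H_0 ≅ Z.
rank ∂_1 = 6, rank ∂_2 = 0 ⇒ b_1 = 9 − 6 − 0 = 3. So H_1 ≅ Z^3.

H_0 = Z,  H_1 = Z^3.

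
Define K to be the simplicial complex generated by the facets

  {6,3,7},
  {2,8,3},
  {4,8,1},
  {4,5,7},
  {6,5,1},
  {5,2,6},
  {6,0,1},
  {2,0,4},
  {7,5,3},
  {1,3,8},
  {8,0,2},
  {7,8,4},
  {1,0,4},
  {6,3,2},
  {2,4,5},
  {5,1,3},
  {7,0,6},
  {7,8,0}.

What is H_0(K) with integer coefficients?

H_0 = Z.

Fix the vertex order 0 < 1 < 2 < 3 < 4 < 5 < 6 < 7 < 8 and write every simplex with vertices in increasing order. Then dim K = 2 and the simplices of K are:

  0-simplices (9): [0], [1], [2], [3], [4], [5], [6], [7], [8]
  1-simplices (27): (27 of them)
  2-simplices (18): [0,1,4], [0,1,6], [0,2,4], [0,2,8], [0,6,7], [0,7,8], [1,3,5], [1,3,8], [1,4,8], [1,5,6], [2,3,6], [2,3,8], [2,4,5], [2,5,6], [3,5,7], [3,6,7], [4,5,7], [4,7,8]

Hence C_0 ≅ Z^9, C_1 ≅ Z^27, C_2 ≅ Z^18.

The boundary map ∂_1: C_1 → C_0 maps an edge to its endpoints' difference, ∂[p,q] = q − p.
This gives a 9×27 integer matrix of rank 8; reducing to Smith normal form yields diagonal entries (1,1,1,1,1,1,1,1).

The boundary map ∂_2: C_2 → C_1 acts by ∂[p,q,r] = [q,r] − [p,r] + [p,q]. For instance
  ∂[0,2,4] = [2,4] − [0,4] + [0,2],
  ∂[1,3,5] = [3,5] − [1,5] + [1,3].
This gives a 27×18 integer matrix of rank 18; reducing to Smith normal form yields diagonal entries (1,1,1,1,1,1,1,1,1,1,1,1,1,1,1,1,1,2).

Computing H_k = (kernel of ∂_k) / (image of ∂_{k+1}):

  H_0: rank C_0 − rank ∂_1 = 9 − 8 = 1, and the invariant factors of ∂_1 are all 1, so H_0 ≅ Z.

(K is a triangulation of the Klein bottle.)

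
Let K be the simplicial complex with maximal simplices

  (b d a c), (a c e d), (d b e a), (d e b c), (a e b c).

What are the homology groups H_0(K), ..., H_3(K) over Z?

H_0 = Z,  H_1 = 0,  H_2 = 0,  H_3 = Z.

We work with the vertex ordering a < b < c < d < e. The simplices of K, each written with vertices in increasing order, are:

  0-simplices (5): a, b, c, d, e
  1-simplices (10): ab, ac, ad, ae, bc, bd, be, cd, ce, de
  2-simplices (10): abc, abd, abe, acd, ace, ade, bcd, bce, bde, cde
  3-simplices (5): abcd, abce, abde, acde, bcde

so the chain groups are C_0 ≅ Z^5, C_1 ≅ Z^10, C_2 ≅ Z^10, C_3 ≅ Z^5.

Boundary ∂_1: C_1 → C_0 sends each edge [p,q] (with p < q) to q − p. For instance
  ∂be = e − b.
The 5×10 boundary matrix has rank 4 and Smith normal form diag(1,1,1,1).

The boundary map ∂_2: C_2 → C_1 acts by ∂[p,q,r] = [q,r] − [p,r] + [p,q]. For instance
  ∂abe = be − ae + ab,
  ∂acd = cd − ad + ac.
The 10×10 boundary matrix has rank 6 and Smith normal form diag(1,1,1,1,1,1).

Boundary ∂_3: C_3 → C_2 sends each 3-simplex σ to the alternating sum Σ_i (−1)^i (σ with its i-th vertex removed). For instance
  ∂acde = cde − ade + ace − acd,
  ∂bcde = cde − bde + bce − bcd.
The resulting 10×5 matrix has rank 4, and its Smith normal form has invariant factors (1,1,1,1).

Now H_k = ker ∂_k / im ∂_{k+1}, so:

  H_0: rank C_0 − rank ∂_1 = 5 − 4 = 1, and the invariant factors of ∂_1 are all 1, so H_0 ≅ Z.
  H_1: rank ker ∂_1 − rank ∂_2 = (10 − 4) − 6 = 0, and the invariant factors of ∂_2 are all 1, so H_1 ≅ 0.
  H_2: rank ker ∂_2 − rank ∂_3 = (10 − 6) − 4 = 0, and the invariant factors of ∂_3 are all 1, so H_2 ≅ 0.
  H_3: rank ker ∂_3 − rank ∂_4 = (5 − 4) − 0 = 1, and there is no ∂_4, so H_3 ≅ Z.

As a check, the Euler characteristic is 5 − 10 + 10 − 5 = 0, which agrees with 1 − 0 + 0 − 1 = 0.
(K is a triangulation of the 3-sphere S^3.)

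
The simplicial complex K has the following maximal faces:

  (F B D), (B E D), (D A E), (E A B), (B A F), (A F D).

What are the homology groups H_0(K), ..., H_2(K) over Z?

H_0 = Z,  H_1 = 0,  H_2 = Z.

Order the vertices as A < B < D < E < F. Listing each simplex with vertices in this order, K has dimension 2 with simplices:

  0-simplices (5): A, B, D, E, F
  1-simplices (9): AB, AD, AE, AF, BD, BE, BF, DE, DF
  2-simplices (6): ABE, ABF, ADE, ADF, BDE, BDF

giving chain groups C_0 ≅ Z^5, C_1 ≅ Z^9, C_2 ≅ Z^6.

Boundary ∂_1: C_1 → C_0 maps an edge to its endpoints' difference, ∂[p,q] = q − p. For instance
  ∂DF = F − D.
As a 5×9 matrix over Z this has rank 4, with invariant factors (1,1,1,1).

Boundary ∂_2: C_2 → C_1 sends each 2-simplex [p,q,r] to [q,r] − [p,r] + [p,q]. For instance
  ∂ADF = DF − AF + AD,
  ∂ADE = DE − AE + AD.
The 9×6 boundary matrix has rank 5 and Smith normal form diag(1,1,1,1,1).

From H_k ≅ ker(∂_k) / im(∂_{k+1}) we obtain:

  H_0: rank C_0 − rank ∂_1 = 5 − 4 = 1, and the invariant factors of ∂_1 are all 1, so H_0 ≅ Z.
  H_1: rank ker ∂_1 − rank ∂_2 = (9 − 4) − 5 = 0, and the invariant factors of ∂_2 are all 1, so H_1 ≅ 0.
  H_2: rank ker ∂_2 − rank ∂_3 = (6 − 5) − 0 = 1, and there is no ∂_3, so H_2 ≅ Z.

(K is a triangulation of the 2-sphere S^2.)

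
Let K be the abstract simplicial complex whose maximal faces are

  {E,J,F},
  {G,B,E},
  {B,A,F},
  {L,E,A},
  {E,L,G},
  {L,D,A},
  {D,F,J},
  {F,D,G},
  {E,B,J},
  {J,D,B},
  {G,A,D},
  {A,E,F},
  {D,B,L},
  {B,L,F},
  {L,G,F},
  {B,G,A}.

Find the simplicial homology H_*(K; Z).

K has 8 vertices, 24 edges, 16 triangles.
rank ∂_0 = 0, rank ∂_1 = 7 ⇒ b_0 = 8 − 0 − 7 = 1; all invariant factors of ∂_1 are 1 so no torsion. So H_0 ≅ Z.
rank ∂_1 = 7, rank ∂_2 = 15 ⇒ b_1 = 24 − 7 − 15 = 2; all invariant factors of ∂_2 are 1 so no torsion. So H_1 ≅ Z^2.
rank ∂_2 = 15, rank ∂_3 = 0 ⇒ b_2 = 16 − 15 − 0 = 1. So H_2 ≅ Z.

H_0 ≅ Z,  H_1 ≅ Z^2,  H_2 ≅ Z.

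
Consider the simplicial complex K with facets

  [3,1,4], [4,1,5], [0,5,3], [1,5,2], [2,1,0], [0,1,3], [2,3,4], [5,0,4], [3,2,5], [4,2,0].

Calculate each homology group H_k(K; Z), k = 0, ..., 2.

H_0 ≅ Z,  H_1 ≅ Z/2,  H_2 = 0.

K has 6 vertices, 15 edges, 10 triangles.
rank ∂_0 = 0, rank ∂_1 = 5 ⇒ b_0 = 6 − 0 − 5 = 1; all invariant factors of ∂_1 are 1 so no torsion. So H_0 = Z.
rank ∂_1 = 5, rank ∂_2 = 10 ⇒ b_1 = 15 − 5 − 10 = 0; ∂_2 has invariant factor(s) [2] giving torsion. So H_1 = Z/2.
rank ∂_2 = 10, rank ∂_3 = 0 ⇒ b_2 = 10 − 10 − 0 = 0. So H_2 = 0.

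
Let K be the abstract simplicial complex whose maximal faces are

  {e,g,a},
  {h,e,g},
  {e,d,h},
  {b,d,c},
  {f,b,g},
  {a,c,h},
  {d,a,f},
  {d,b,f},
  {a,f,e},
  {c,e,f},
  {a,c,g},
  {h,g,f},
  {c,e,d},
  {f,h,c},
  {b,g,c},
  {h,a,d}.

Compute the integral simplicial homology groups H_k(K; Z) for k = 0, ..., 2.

Fix the vertex order a < b < c < d < e < f < g < h and write every simplex with vertices in increasing order. Then dim K = 2 and the simplices of K are:

  0-simplices (8): a, b, c, d, e, f, g, h
  1-simplices (24): ac, ad, ae, af, ag, ah, bc, bd, bf, bg, cd, ce, cf, cg, ch, de, df, dh, ef, eg, eh, fg, fh, gh
  2-simplices (16): acg, ach, adf, adh, aef, aeg, bcd, bcg, bdf, bfg, cde, cef, cfh, deh, egh, fgh

so the chain groups are C_0 ≅ Z^8, C_1 ≅ Z^24, C_2 ≅ Z^16.

Boundary ∂_1: C_1 → C_0 sends each edge [p,q] (with p < q) to q − p.
The 8×24 boundary matrix has rank 7 and Smith normal form diag(1,1,1,1,1,1,1).

Boundary ∂_2: C_2 → C_1 maps a triangle to the signed sum of its edges. For instance
  ∂bcg = cg − bg + bc,
  ∂ach = ch − ah + ac.
This gives a 24×16 integer matrix of rank 15; reducing to Smith normal form yields diagonal entries (1,1,1,1,1,1,1,1,1,1,1,1,1,1,1).

Computing H_k = (kernel of ∂_k) / (image of ∂_{k+1}):

  H_0: rank C_0 − rank ∂_1 = 8 − 7 = 1, and the invariant factors of ∂_1 are all 1, so H_0 = Z.
  H_1: rank ker ∂_1 − rank ∂_2 = (24 − 7) − 15 = 2, and the invariant factors of ∂_2 are all 1, so H_1 = Z^2.
  H_2: rank ker ∂_2 − rank ∂_3 = (16 − 15) − 0 = 1, and there is no ∂_3, so H_2 = Z.

H_0 ≅ Z,  H_1 ≅ Z^2,  H_2 ≅ Z.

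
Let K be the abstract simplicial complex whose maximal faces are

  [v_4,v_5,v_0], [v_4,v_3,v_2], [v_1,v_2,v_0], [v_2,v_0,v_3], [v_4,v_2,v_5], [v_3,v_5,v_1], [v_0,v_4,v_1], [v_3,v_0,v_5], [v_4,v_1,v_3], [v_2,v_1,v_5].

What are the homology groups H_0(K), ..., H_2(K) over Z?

We work with the vertex ordering v_0 < v_1 < v_2 < v_3 < v_4 < v_5. The simplices of K, each written with vertices in increasing order, are:

  0-simplices (6): [v_0], [v_1], [v_2], [v_3], [v_4], [v_5]
  1-simplices (15): (15 of them)
  2-simplices (10): [v_0,v_1,v_2], [v_0,v_1,v_4], [v_0,v_2,v_3], [v_0,v_3,v_5], [v_0,v_4,v_5], [v_1,v_2,v_5], [v_1,v_3,v_4], [v_1,v_3,v_5], [v_2,v_3,v_4], [v_2,v_4,v_5]

Hence C_0 ≅ Z^6, C_1 ≅ Z^15, C_2 ≅ Z^10.

Boundary ∂_1: C_1 → C_0 sends each edge [p,q] (with p < q) to q − p. For instance
  ∂[v_2,v_5] = [v_5] − [v_2].
The resulting 6×15 matrix has rank 5, and its Smith normal form has invariant factors (1,1,1,1,1).

The boundary map ∂_2: C_2 → C_1 maps a triangle to the signed sum of its edges. For instance
  ∂[v_0,v_2,v_3] = [v_2,v_3] − [v_0,v_3] + [v_0,v_2],
  ∂[v_1,v_3,v_5] = [v_3,v_5] − [v_1,v_5] + [v_1,v_3].
The 15×10 boundary matrix has rank 10 and Smith normal form diag(1,1,1,1,1,1,1,1,1,2).

Computing H_k = (kernel of ∂_k) / (image of ∂_{k+1}):

  H_0: rank C_0 − rank ∂_1 = 6 − 5 = 1, and the invariant factors of ∂_1 are all 1, so H_0 = Z.
  H_1: rank ker ∂_1 − rank ∂_2 = (15 − 5) − 10 = 0, and ∂_2 has invariant factor 2 > 1, so H_1 = Z_2.
  H_2: rank ker ∂_2 − rank ∂_3 = (10 − 10) − 0 = 0, and there is no ∂_3, so H_2 = 0.

H_0 = Z,  H_1 = Z_2,  H_2 = 0.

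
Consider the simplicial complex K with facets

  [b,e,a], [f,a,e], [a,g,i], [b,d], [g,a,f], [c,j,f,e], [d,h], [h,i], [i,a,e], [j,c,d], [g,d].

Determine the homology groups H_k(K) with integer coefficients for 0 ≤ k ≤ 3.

H_0 ≅ Z,  H_1 ≅ Z^3,  H_2 = 0,  H_3 = 0.

Take the total order a < b < c < d < e < f < g < h < i < j on the vertex set. Then K (dimension 3) consists of the simplices:

  0-simplices (10): a, b, c, d, e, f, g, h, i, j
  1-simplices (21): ab, ae, af, ag, ai, bd, be, cd, ce, cf, cj, dg, dh, dj, ef, ei, ej, fg, fj, gi, hi
  2-simplices (10): abe, aef, aei, afg, agi, cdj, cef, cej, cfj, efj
  3-simplices (1): cefj

so the chain groups are C_0 ≅ Z^10, C_1 ≅ Z^21, C_2 ≅ Z^10, C_3 ≅ Z^1.

The boundary map ∂_1: C_1 → C_0 maps an edge to its endpoints' difference, ∂[p,q] = q − p. For instance
  ∂be = e − b.
The resulting 10×21 matrix has rank 9, and its Smith normal form has invariant factors (1,1,1,1,1,1,1,1,1).

The boundary map ∂_2: C_2 → C_1 sends each 2-simplex [p,q,r] to [q,r] − [p,r] + [p,q]. For instance
  ∂aei = ei − ai + ae,
  ∂efj = fj − ej + ef.
This gives a 21×10 integer matrix of rank 9; reducing to Smith normal form yields diagonal entries (1,1,1,1,1,1,1,1,1).

∂_3: C_3 → C_2 sends each 3-simplex σ to the alternating sum Σ_i (−1)^i (σ with its i-th vertex removed). For instance
  ∂cefj = efj − cfj + cej − cef.
This gives a 10×1 integer matrix of rank 1; reducing to Smith normal form yields diagonal entries (1).

From H_k ≅ ker(∂_k) / im(∂_{k+1}) we obtain:

  H_0: rank C_0 − rank ∂_1 = 10 − 9 = 1, and the invariant factors of ∂_1 are all 1, so H_0 ≅ Z.
  H_1: rank ker ∂_1 − rank ∂_2 = (21 − 9) − 9 = 3, and the invariant factors of ∂_2 are all 1, so H_1 ≅ Z^3.
  H_2: rank ker ∂_2 − rank ∂_3 = (10 − 9) − 1 = 0, and the invariant factors of ∂_3 are all 1, so H_2 ≅ 0.
  H_3: rank ker ∂_3 − rank ∂_4 = (1 − 1) − 0 = 0, and there is no ∂_4, so H_3 ≅ 0.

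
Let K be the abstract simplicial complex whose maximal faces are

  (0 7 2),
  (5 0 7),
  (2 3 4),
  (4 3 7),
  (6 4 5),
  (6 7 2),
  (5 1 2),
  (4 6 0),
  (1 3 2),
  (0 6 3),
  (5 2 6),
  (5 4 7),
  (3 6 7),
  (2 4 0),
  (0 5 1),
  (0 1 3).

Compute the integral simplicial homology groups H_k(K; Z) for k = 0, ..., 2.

H_0 ≅ Z,  H_1 ≅ Z^2,  H_2 ≅ Z.

K has 8 vertices, 24 edges, 16 triangles.
rank ∂_0 = 0, rank ∂_1 = 7 ⇒ b_0 = 8 − 0 − 7 = 1; all invariant factors of ∂_1 are 1 so no torsion. So H_0 ≅ Z.
rank ∂_1 = 7, rank ∂_2 = 15 ⇒ b_1 = 24 − 7 − 15 = 2; all invariant factors of ∂_2 are 1 so no torsion. So H_1 ≅ Z^2.
rank ∂_2 = 15, rank ∂_3 = 0 ⇒ b_2 = 16 − 15 − 0 = 1. So H_2 ≅ Z.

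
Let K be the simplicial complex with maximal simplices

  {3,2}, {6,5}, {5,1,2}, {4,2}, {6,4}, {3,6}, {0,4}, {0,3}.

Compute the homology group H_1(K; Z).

Order the vertices as 0 < 1 < 2 < 3 < 4 < 5 < 6. Listing each simplex with vertices in this order, K has dimension 2 with simplices:

  0-simplices (7): [0], [1], [2], [3], [4], [5], [6]
  1-simplices (10): [0,3], [0,4], [1,2], [1,5], [2,3], [2,4], [2,5], [3,6], [4,6], [5,6]
  2-simplices (1): [1,2,5]

Hence C_0 ≅ Z^7, C_1 ≅ Z^10, C_2 ≅ Z^1.

The boundary map ∂_1: C_1 → C_0 is given by ∂[p,q] = [q] − [p]. For instance
  ∂[1,2] = [2] − [1].
The 7×10 boundary matrix has rank 6 and Smith normal form diag(1,1,1,1,1,1).

∂_2: C_2 → C_1 sends each 2-simplex [p,q,r] to [q,r] − [p,r] + [p,q]. For instance
  ∂[1,2,5] = [2,5] − [1,5] + [1,2].
The resulting 10×1 matrix has rank 1, and its Smith normal form has invariant factors (1).

Now H_k = ker ∂_k / im ∂_{k+1}, so:

  H_1: rank ker ∂_1 − rank ∂_2 = (10 − 6) − 1 = 3, and the invariant factors of ∂_2 are all 1, so H_1 = Z^3.

H_1 ≅ Z^3.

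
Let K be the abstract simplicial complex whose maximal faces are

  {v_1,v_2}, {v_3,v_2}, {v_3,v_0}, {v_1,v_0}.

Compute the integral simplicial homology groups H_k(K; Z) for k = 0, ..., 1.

We work with the vertex ordering v_0 < v_1 < v_2 < v_3. The simplices of K, each written with vertices in increasing order, are:

  0-simplices (4): [v_0], [v_1], [v_2], [v_3]
  1-simplices (4): [v_0,v_1], [v_0,v_3], [v_1,v_2], [v_2,v_3]

Hence C_0 ≅ Z^4, C_1 ≅ Z^4.

Boundary ∂_1: C_1 → C_0 is given by ∂[p,q] = [q] − [p]. For instance
  ∂[v_0,v_3] = [v_3] − [v_0].
As a 4×4 matrix over Z this has rank 3, with invariant factors (1,1,1).

From H_k ≅ ker(∂_k) / im(∂_{k+1}) we obtain:

  H_0: rank C_0 − rank ∂_1 = 4 − 3 = 1, and the invariant factors of ∂_1 are all 1, so H_0 = Z.
  H_1: rank ker ∂_1 − rank ∂_2 = (4 − 3) − 0 = 1, and there is no ∂_2, so H_1 = Z.

H_0 = Z,  H_1 = Z.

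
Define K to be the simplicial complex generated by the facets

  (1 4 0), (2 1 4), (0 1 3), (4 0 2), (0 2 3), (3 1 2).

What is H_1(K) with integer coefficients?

We work with the vertex ordering 0 < 1 < 2 < 3 < 4. The simplices of K, each written with vertices in increasing order, are:

  0-simplices (5): [0], [1], [2], [3], [4]
  1-simplices (9): [0,1], [0,2], [0,3], [0,4], [1,2], [1,3], [1,4], [2,3], [2,4]
  2-simplices (6): [0,1,3], [0,1,4], [0,2,3], [0,2,4], [1,2,3], [1,2,4]

giving chain groups C_0 ≅ Z^5, C_1 ≅ Z^9, C_2 ≅ Z^6.

Boundary ∂_1: C_1 → C_0 maps an edge to its endpoints' difference, ∂[p,q] = q − p. For instance
  ∂[0,2] = [2] − [0].
As a 5×9 matrix over Z this has rank 4, with invariant factors (1,1,1,1).

The boundary map ∂_2: C_2 → C_1 acts by ∂[p,q,r] = [q,r] − [p,r] + [p,q]. For instance
  ∂[0,2,4] = [2,4] − [0,4] + [0,2],
  ∂[1,2,3] = [2,3] − [1,3] + [1,2].
The 9×6 boundary matrix has rank 5 and Smith normal form diag(1,1,1,1,1).

Computing H_k = (kernel of ∂_k) / (image of ∂_{k+1}):

  H_1: rank ker ∂_1 − rank ∂_2 = (9 − 4) − 5 = 0, and the invariant factors of ∂_2 are all 1, so H_1 ≅ 0.

(K is a triangulation of the 2-sphere S^2.)

H_1 ≅ 0.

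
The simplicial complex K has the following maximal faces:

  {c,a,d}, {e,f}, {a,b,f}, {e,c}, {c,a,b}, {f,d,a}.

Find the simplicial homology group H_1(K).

Fix the vertex order a < b < c < d < e < f and write every simplex with vertices in increasing order. Then dim K = 2 and the simplices of K are:

  0-simplices (6): a, b, c, d, e, f
  1-simplices (10): ab, ac, ad, af, bc, bf, cd, ce, df, ef
  2-simplices (4): abc, abf, acd, adf

so the chain groups are C_0 ≅ Z^6, C_1 ≅ Z^10, C_2 ≅ Z^4.

Boundary ∂_1: C_1 → C_0 sends each edge [p,q] (with p < q) to q − p. For instance
  ∂df = f − d.
This gives a 6×10 integer matrix of rank 5; reducing to Smith normal form yields diagonal entries (1,1,1,1,1).

The boundary map ∂_2: C_2 → C_1 acts by ∂[p,q,r] = [q,r] − [p,r] + [p,q]. For instance
  ∂abc = bc − ac + ab,
  ∂acd = cd − ad + ac.
As a 10×4 matrix over Z this has rank 4, with invariant factors (1,1,1,1).

From H_k ≅ ker(∂_k) / im(∂_{k+1}) we obtain:

  H_1: rank ker ∂_1 − rank ∂_2 = (10 − 5) − 4 = 1, and the invariant factors of ∂_2 are all 1, so H_1 ≅ Z.

H_1 = Z.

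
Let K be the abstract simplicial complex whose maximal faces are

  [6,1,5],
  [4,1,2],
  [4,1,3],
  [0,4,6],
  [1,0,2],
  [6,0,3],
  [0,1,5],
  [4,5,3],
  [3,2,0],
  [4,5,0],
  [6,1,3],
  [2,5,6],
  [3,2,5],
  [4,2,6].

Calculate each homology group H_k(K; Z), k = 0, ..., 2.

H_0 = Z,  H_1 = Z^2,  H_2 = Z.

Order the vertices as 0 < 1 < 2 < 3 < 4 < 5 < 6. Listing each simplex with vertices in this order, K has dimension 2 with simplices:

  0-simplices (7): [0], [1], [2], [3], [4], [5], [6]
  1-simplices (21): [0,1], [0,2], [0,3], [0,4], [0,5], [0,6], [1,2], [1,3], [1,4], [1,5], [1,6], [2,3], [2,4], [2,5], [2,6], [3,4], [3,5], [3,6], [4,5], [4,6], [5,6]
  2-simplices (14): [0,1,2], [0,1,5], [0,2,3], [0,3,6], [0,4,5], [0,4,6], [1,2,4], [1,3,4], [1,3,6], [1,5,6], [2,3,5], [2,4,6], [2,5,6], [3,4,5]

Hence C_0 ≅ Z^7, C_1 ≅ Z^21, C_2 ≅ Z^14.

Boundary ∂_1: C_1 → C_0 is given by ∂[p,q] = [q] − [p]. For instance
  ∂[1,3] = [3] − [1].
The resulting 7×21 matrix has rank 6, and its Smith normal form has invariant factors (1,1,1,1,1,1).

Boundary ∂_2: C_2 → C_1 maps a triangle to the signed sum of its edges. For instance
  ∂[1,5,6] = [5,6] − [1,6] + [1,5],
  ∂[1,3,4] = [3,4] − [1,4] + [1,3].
The 21×14 boundary matrix has rank 13 and Smith normal form diag(1,1,1,1,1,1,1,1,1,1,1,1,1).

Reading off H_k = ker ∂_k / im ∂_{k+1}:

  H_0: rank C_0 − rank ∂_1 = 7 − 6 = 1, and the invariant factors of ∂_1 are all 1, so H_0 = Z.
  H_1: rank ker ∂_1 − rank ∂_2 = (21 − 6) − 13 = 2, and the invariant factors of ∂_2 are all 1, so H_1 = Z^2.
  H_2: rank ker ∂_2 − rank ∂_3 = (14 − 13) − 0 = 1, and there is no ∂_3, so H_2 = Z.

(K is a triangulation of the torus T^2.)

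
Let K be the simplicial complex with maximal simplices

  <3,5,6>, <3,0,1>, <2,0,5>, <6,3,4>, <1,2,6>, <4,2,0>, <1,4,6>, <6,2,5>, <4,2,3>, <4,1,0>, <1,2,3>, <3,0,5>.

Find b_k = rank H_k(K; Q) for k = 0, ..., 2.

b_0 = 1, b_1 = 0, b_2 = 0.

We work with the vertex ordering 0 < 1 < 2 < 3 < 4 < 5 < 6. The simplices of K, each written with vertices in increasing order, are:

  0-simplices (7): [0], [1], [2], [3], [4], [5], [6]
  1-simplices (18): [0,1], [0,2], [0,3], [0,4], [0,5], [1,2], [1,3], [1,4], [1,6], [2,3], [2,4], [2,5], [2,6], [3,4], [3,5], [3,6], [4,6], [5,6]
  2-simplices (12): [0,1,3], [0,1,4], [0,2,4], [0,2,5], [0,3,5], [1,2,3], [1,2,6], [1,4,6], [2,3,4], [2,5,6], [3,4,6], [3,5,6]

giving chain groups C_0 ≅ Z^7, C_1 ≅ Z^18, C_2 ≅ Z^12.

∂_1: C_1 → C_0 sends each edge [p,q] (with p < q) to q − p. For instance
  ∂[2,6] = [6] − [2].
As a 7×18 matrix over Z this has rank 6, with invariant factors (1,1,1,1,1,1).

The boundary map ∂_2: C_2 → C_1 maps a triangle to the signed sum of its edges. For instance
  ∂[1,2,3] = [2,3] − [1,3] + [1,2],
  ∂[3,5,6] = [5,6] − [3,6] + [3,5].
As a 18×12 matrix over Z this has rank 12, with invariant factors (1,1,1,1,1,1,1,1,1,1,1,2).

Reading off H_k = ker ∂_k / im ∂_{k+1}:

  H_0: rank C_0 − rank ∂_1 = 7 − 6 = 1, and the invariant factors of ∂_1 are all 1, so H_0 = Z.
  H_1: rank ker ∂_1 − rank ∂_2 = (18 − 6) − 12 = 0, and ∂_2 has invariant factor 2 > 1, so H_1 = Z/2Z.
  H_2: rank ker ∂_2 − rank ∂_3 = (12 − 12) − 0 = 0, and there is no ∂_3, so H_2 = 0.

Hence the Betti numbers are b_0 = 1, b_1 = 0, b_2 = 0.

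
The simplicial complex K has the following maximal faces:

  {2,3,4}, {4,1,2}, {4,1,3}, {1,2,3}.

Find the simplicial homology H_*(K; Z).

K has 4 vertices, 6 edges, 4 triangles.
rank ∂_0 = 0, rank ∂_1 = 3 ⇒ b_0 = 4 − 0 − 3 = 1; all invariant factors of ∂_1 are 1 so no torsion. So H_0 = Z.
rank ∂_1 = 3, rank ∂_2 = 3 ⇒ b_1 = 6 − 3 − 3 = 0; all invariant factors of ∂_2 are 1 so no torsion. So H_1 = 0.
rank ∂_2 = 3, rank ∂_3 = 0 ⇒ b_2 = 4 − 3 − 0 = 1. So H_2 = Z.

H_0 ≅ Z,  H_1 = 0,  H_2 ≅ Z.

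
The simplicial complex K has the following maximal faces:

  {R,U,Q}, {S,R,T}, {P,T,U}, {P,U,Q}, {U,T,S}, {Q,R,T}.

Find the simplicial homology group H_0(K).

H_0 ≅ Z.

Fix the vertex order P < Q < R < S < T < U and write every simplex with vertices in increasing order. Then dim K = 2 and the simplices of K are:

  0-simplices (6): P, Q, R, S, T, U
  1-simplices (12): PQ, PT, PU, QR, QT, QU, RS, RT, RU, ST, SU, TU
  2-simplices (6): PQU, PTU, QRT, QRU, RST, STU

giving chain groups C_0 ≅ Z^6, C_1 ≅ Z^12, C_2 ≅ Z^6.

Boundary ∂_1: C_1 → C_0 sends each edge [p,q] (with p < q) to q − p. For instance
  ∂PT = T − P.
As a 6×12 matrix over Z this has rank 5, with invariant factors (1,1,1,1,1).

∂_2: C_2 → C_1 acts by ∂[p,q,r] = [q,r] − [p,r] + [p,q]. For instance
  ∂PTU = TU − PU + PT,
  ∂STU = TU − SU + ST.
As a 12×6 matrix over Z this has rank 6, with invariant factors (1,1,1,1,1,1).

Reading off H_k = ker ∂_k / im ∂_{k+1}:

  H_0: rank C_0 − rank ∂_1 = 6 − 5 = 1, and the invariant factors of ∂_1 are all 1, so H_0 ≅ Z.

(K is a triangulation of the cylinder S^1 x I.)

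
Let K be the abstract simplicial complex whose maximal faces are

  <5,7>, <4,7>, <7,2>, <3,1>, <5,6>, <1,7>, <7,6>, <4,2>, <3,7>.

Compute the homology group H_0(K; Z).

H_0 = Z.

Take the total order 1 < 2 < 3 < 4 < 5 < 6 < 7 on the vertex set. Then K (dimension 1) consists of the simplices:

  0-simplices (7): [1], [2], [3], [4], [5], [6], [7]
  1-simplices (9): [1,3], [1,7], [2,4], [2,7], [3,7], [4,7], [5,6], [5,7], [6,7]

giving chain groups C_0 ≅ Z^7, C_1 ≅ Z^9.

∂_1: C_1 → C_0 sends each edge [p,q] (with p < q) to q − p.
As a 7×9 matrix over Z this has rank 6, with invariant factors (1,1,1,1,1,1).

Reading off H_k = ker ∂_k / im ∂_{k+1}:

  H_0: rank C_0 − rank ∂_1 = 7 − 6 = 1, and the invariant factors of ∂_1 are all 1, so H_0 = Z.

(K is a triangulation of a wedge of 3 circles.)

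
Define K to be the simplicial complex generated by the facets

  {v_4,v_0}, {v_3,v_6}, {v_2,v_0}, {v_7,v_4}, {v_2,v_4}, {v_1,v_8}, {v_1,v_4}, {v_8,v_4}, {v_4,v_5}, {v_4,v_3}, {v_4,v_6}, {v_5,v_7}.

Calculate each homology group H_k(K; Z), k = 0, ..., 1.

H_0 ≅ Z,  H_1 ≅ Z^4.

K has 9 vertices, 12 edges.
rank ∂_0 = 0, rank ∂_1 = 8 ⇒ b_0 = 9 − 0 − 8 = 1; all invariant factors of ∂_1 are 1 so no torsion. So H_0 = Z.
rank ∂_1 = 8, rank ∂_2 = 0 ⇒ b_1 = 12 − 8 − 0 = 4. So H_1 = Z^4.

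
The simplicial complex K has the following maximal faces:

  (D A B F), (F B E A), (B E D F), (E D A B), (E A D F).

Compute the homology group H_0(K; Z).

H_0 ≅ Z.

Fix the vertex order A < B < D < E < F and write every simplex with vertices in increasing order. Then dim K = 3 and the simplices of K are:

  0-simplices (5): A, B, D, E, F
  1-simplices (10): AB, AD, AE, AF, BD, BE, BF, DE, DF, EF
  2-simplices (10): ABD, ABE, ABF, ADE, ADF, AEF, BDE, BDF, BEF, DEF
  3-simplices (5): ABDE, ABDF, ABEF, ADEF, BDEF

Hence C_0 ≅ Z^5, C_1 ≅ Z^10, C_2 ≅ Z^10, C_3 ≅ Z^5.

The boundary map ∂_1: C_1 → C_0 is given by ∂[p,q] = [q] − [p].
The resulting 5×10 matrix has rank 4, and its Smith normal form has invariant factors (1,1,1,1).

The boundary map ∂_2: C_2 → C_1 sends each 2-simplex [p,q,r] to [q,r] − [p,r] + [p,q]. For instance
  ∂AEF = EF − AF + AE,
  ∂BEF = EF − BF + BE.
This gives a 10×10 integer matrix of rank 6; reducing to Smith normal form yields diagonal entries (1,1,1,1,1,1).

The boundary map ∂_3: C_3 → C_2 sends each 3-simplex σ to the alternating sum Σ_i (−1)^i (σ with its i-th vertex removed). For instance
  ∂ABDF = BDF − ADF + ABF − ABD,
  ∂ADEF = DEF − AEF + ADF − ADE.
The resulting 10×5 matrix has rank 4, and its Smith normal form has invariant factors (1,1,1,1).

Now H_k = ker ∂_k / im ∂_{k+1}, so:

  H_0: rank C_0 − rank ∂_1 = 5 − 4 = 1, and the invariant factors of ∂_1 are all 1, so H_0 ≅ Z.

(K is a triangulation of the 3-sphere S^3.)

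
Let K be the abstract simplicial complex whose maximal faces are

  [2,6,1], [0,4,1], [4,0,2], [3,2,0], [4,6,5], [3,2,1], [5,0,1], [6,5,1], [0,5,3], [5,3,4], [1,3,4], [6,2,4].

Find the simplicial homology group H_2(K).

H_2 = 0.

Fix the vertex order 0 < 1 < 2 < 3 < 4 < 5 < 6 and write every simplex with vertices in increasing order. Then dim K = 2 and the simplices of K are:

  0-simplices (7): [0], [1], [2], [3], [4], [5], [6]
  1-simplices (18): [0,1], [0,2], [0,3], [0,4], [0,5], [1,2], [1,3], [1,4], [1,5], [1,6], [2,3], [2,4], [2,6], [3,4], [3,5], [4,5], [4,6], [5,6]
  2-simplices (12): [0,1,4], [0,1,5], [0,2,3], [0,2,4], [0,3,5], [1,2,3], [1,2,6], [1,3,4], [1,5,6], [2,4,6], [3,4,5], [4,5,6]

so the chain groups are C_0 ≅ Z^7, C_1 ≅ Z^18, C_2 ≅ Z^12.

∂_1: C_1 → C_0 sends each edge [p,q] (with p < q) to q − p.
The resulting 7×18 matrix has rank 6, and its Smith normal form has invariant factors (1,1,1,1,1,1).

Boundary ∂_2: C_2 → C_1 acts by ∂[p,q,r] = [q,r] − [p,r] + [p,q]. For instance
  ∂[2,4,6] = [4,6] − [2,6] + [2,4],
  ∂[0,1,4] = [1,4] − [0,4] + [0,1].
This gives a 18×12 integer matrix of rank 12; reducing to Smith normal form yields diagonal entries (1,1,1,1,1,1,1,1,1,1,1,2).

Now H_k = ker ∂_k / im ∂_{k+1}, so:

  H_2: rank ker ∂_2 − rank ∂_3 = (12 − 12) − 0 = 0, and there is no ∂_3, so H_2 = 0.

(K is a triangulation of the real projective plane RP^2.)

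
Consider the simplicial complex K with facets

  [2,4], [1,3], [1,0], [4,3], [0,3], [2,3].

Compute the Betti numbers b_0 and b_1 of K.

We work with the vertex ordering 0 < 1 < 2 < 3 < 4. The simplices of K, each written with vertices in increasing order, are:

  0-simplices (5): [0], [1], [2], [3], [4]
  1-simplices (6): [0,1], [0,3], [1,3], [2,3], [2,4], [3,4]

so the chain groups are C_0 ≅ Z^5, C_1 ≅ Z^6.

Boundary ∂_1: C_1 → C_0 maps an edge to its endpoints' difference, ∂[p,q] = q − p. For instance
  ∂[2,4] = [4] − [2].
As a 5×6 matrix over Z this has rank 4, with invariant factors (1,1,1,1).

From H_k ≅ ker(∂_k) / im(∂_{k+1}) we obtain:

  H_0: rank C_0 − rank ∂_1 = 5 − 4 = 1, and the invariant factors of ∂_1 are all 1, so H_0 = Z.
  H_1: rank ker ∂_1 − rank ∂_2 = (6 − 4) − 0 = 2, and there is no ∂_2, so H_1 = Z^2.

As a check, the Euler characteristic is 5 − 6 = -1, which agrees with 1 − 2 = -1.

Hence the Betti numbers are b_0 = 1, b_1 = 2.

b_0 = 1, b_1 = 2.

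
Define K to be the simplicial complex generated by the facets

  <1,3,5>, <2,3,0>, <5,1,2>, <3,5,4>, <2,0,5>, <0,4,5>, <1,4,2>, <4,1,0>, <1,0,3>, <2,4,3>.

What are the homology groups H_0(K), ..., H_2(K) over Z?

K has 6 vertices, 15 edges, 10 triangles.
rank ∂_0 = 0, rank ∂_1 = 5 ⇒ b_0 = 6 − 0 − 5 = 1; all invariant factors of ∂_1 are 1 so no torsion. So H_0 ≅ Z.
rank ∂_1 = 5, rank ∂_2 = 10 ⇒ b_1 = 15 − 5 − 10 = 0; ∂_2 has invariant factor(s) [2] giving torsion. So H_1 ≅ Z/2.
rank ∂_2 = 10, rank ∂_3 = 0 ⇒ b_2 = 10 − 10 − 0 = 0. So H_2 ≅ 0.

H_0 ≅ Z,  H_1 ≅ Z/2,  H_2 = 0.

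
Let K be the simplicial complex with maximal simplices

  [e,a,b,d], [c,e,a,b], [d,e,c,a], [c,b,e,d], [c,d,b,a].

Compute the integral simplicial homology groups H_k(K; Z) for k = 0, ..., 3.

H_0 = Z,  H_1 = 0,  H_2 = 0,  H_3 = Z.

Fix the vertex order a < b < c < d < e and write every simplex with vertices in increasing order. Then dim K = 3 and the simplices of K are:

  0-simplices (5): a, b, c, d, e
  1-simplices (10): ab, ac, ad, ae, bc, bd, be, cd, ce, de
  2-simplices (10): abc, abd, abe, acd, ace, ade, bcd, bce, bde, cde
  3-simplices (5): abcd, abce, abde, acde, bcde

Hence C_0 ≅ Z^5, C_1 ≅ Z^10, C_2 ≅ Z^10, C_3 ≅ Z^5.

The boundary map ∂_1: C_1 → C_0 maps an edge to its endpoints' difference, ∂[p,q] = q − p. For instance
  ∂ce = e − c.
This gives a 5×10 integer matrix of rank 4; reducing to Smith normal form yields diagonal entries (1,1,1,1).

The boundary map ∂_2: C_2 → C_1 acts by ∂[p,q,r] = [q,r] − [p,r] + [p,q]. For instance
  ∂abe = be − ae + ab,
  ∂abc = bc − ac + ab.
As a 10×10 matrix over Z this has rank 6, with invariant factors (1,1,1,1,1,1).

The boundary map ∂_3: C_3 → C_2 sends each 3-simplex σ to the alternating sum Σ_i (−1)^i (σ with its i-th vertex removed). For instance
  ∂abde = bde − ade + abe − abd,
  ∂abce = bce − ace + abe − abc.
The resulting 10×5 matrix has rank 4, and its Smith normal form has invariant factors (1,1,1,1).

Computing H_k = (kernel of ∂_k) / (image of ∂_{k+1}):

  H_0: rank C_0 − rank ∂_1 = 5 − 4 = 1, and the invariant factors of ∂_1 are all 1, so H_0 = Z.
  H_1: rank ker ∂_1 − rank ∂_2 = (10 − 4) − 6 = 0, and the invariant factors of ∂_2 are all 1, so H_1 = 0.
  H_2: rank ker ∂_2 − rank ∂_3 = (10 − 6) − 4 = 0, and the invariant factors of ∂_3 are all 1, so H_2 = 0.
  H_3: rank ker ∂_3 − rank ∂_4 = (5 − 4) − 0 = 1, and there is no ∂_4, so H_3 = Z.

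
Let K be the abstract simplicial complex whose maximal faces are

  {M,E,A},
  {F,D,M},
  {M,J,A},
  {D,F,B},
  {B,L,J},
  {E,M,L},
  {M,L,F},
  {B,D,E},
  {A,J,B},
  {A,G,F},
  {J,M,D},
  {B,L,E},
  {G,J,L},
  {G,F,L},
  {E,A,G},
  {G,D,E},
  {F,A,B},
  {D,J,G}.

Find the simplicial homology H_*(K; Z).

Take the total order A < B < D < E < F < G < J < L < M on the vertex set. Then K (dimension 2) consists of the simplices:

  0-simplices (9): A, B, D, E, F, G, J, L, M
  1-simplices (27): AB, AE, AF, AG, AJ, AM, BD, BE, BF, BJ, BL, DE, DF, DG, DJ, DM, EG, EL, EM, FG, FL, FM, GJ, GL, JL, JM, LM
  2-simplices (18): ABF, ABJ, AEG, AEM, AFG, AJM, BDE, BDF, BEL, BJL, DEG, DFM, DGJ, DJM, ELM, FGL, FLM, GJL

Hence C_0 ≅ Z^9, C_1 ≅ Z^27, C_2 ≅ Z^18.

Boundary ∂_1: C_1 → C_0 sends each edge [p,q] (with p < q) to q − p. For instance
  ∂BJ = J − B.
The 9×27 boundary matrix has rank 8 and Smith normal form diag(1,1,1,1,1,1,1,1).

The boundary map ∂_2: C_2 → C_1 sends each 2-simplex [p,q,r] to [q,r] − [p,r] + [p,q]. For instance
  ∂AEM = EM − AM + AE,
  ∂AFG = FG − AG + AF.
This gives a 27×18 integer matrix of rank 17; reducing to Smith normal form yields diagonal entries (1,1,1,1,1,1,1,1,1,1,1,1,1,1,1,1,1).

From H_k ≅ ker(∂_k) / im(∂_{k+1}) we obtain:

  H_0: rank C_0 − rank ∂_1 = 9 − 8 = 1, and the invariant factors of ∂_1 are all 1, so H_0 = Z.
  H_1: rank ker ∂_1 − rank ∂_2 = (27 − 8) − 17 = 2, and the invariant factors of ∂_2 are all 1, so H_1 = Z^2.
  H_2: rank ker ∂_2 − rank ∂_3 = (18 − 17) − 0 = 1, and there is no ∂_3, so H_2 = Z.

H_0 ≅ Z,  H_1 ≅ Z^2,  H_2 ≅ Z.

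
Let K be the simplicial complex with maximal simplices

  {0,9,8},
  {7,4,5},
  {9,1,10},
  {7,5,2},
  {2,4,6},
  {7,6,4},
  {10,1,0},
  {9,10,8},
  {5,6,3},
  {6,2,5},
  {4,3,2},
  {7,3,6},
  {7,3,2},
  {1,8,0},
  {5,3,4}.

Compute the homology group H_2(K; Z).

H_2 ≅ 0.

K has 11 vertices, 25 edges, 15 triangles.
rank ∂_2 = 15, rank ∂_3 = 0 ⇒ b_2 = 15 − 15 − 0 = 0. So H_2 ≅ 0.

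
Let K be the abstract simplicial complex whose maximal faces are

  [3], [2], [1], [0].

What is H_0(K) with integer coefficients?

H_0 = Z^4.

Fix the vertex order 0 < 1 < 2 < 3 and write every simplex with vertices in increasing order. Then dim K = 0 and the simplices of K are:

  0-simplices (4): [0], [1], [2], [3]

giving chain groups C_0 ≅ Z^4.

Computing H_k = (kernel of ∂_k) / (image of ∂_{k+1}):

  H_0: rank C_0 − rank ∂_1 = 4 − 0 = 4, and there is no ∂_1, so H_0 = Z^4.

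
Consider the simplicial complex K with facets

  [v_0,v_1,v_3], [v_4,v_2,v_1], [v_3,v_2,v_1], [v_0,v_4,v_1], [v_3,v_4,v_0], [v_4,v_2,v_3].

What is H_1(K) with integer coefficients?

H_1 ≅ 0.

Take the total order v_0 < v_1 < v_2 < v_3 < v_4 on the vertex set. Then K (dimension 2) consists of the simplices:

  0-simplices (5): [v_0], [v_1], [v_2], [v_3], [v_4]
  1-simplices (9): [v_0,v_1], [v_0,v_3], [v_0,v_4], [v_1,v_2], [v_1,v_3], [v_1,v_4], [v_2,v_3], [v_2,v_4], [v_3,v_4]
  2-simplices (6): [v_0,v_1,v_3], [v_0,v_1,v_4], [v_0,v_3,v_4], [v_1,v_2,v_3], [v_1,v_2,v_4], [v_2,v_3,v_4]

giving chain groups C_0 ≅ Z^5, C_1 ≅ Z^9, C_2 ≅ Z^6.

∂_1: C_1 → C_0 maps an edge to its endpoints' difference, ∂[p,q] = q − p.
This gives a 5×9 integer matrix of rank 4; reducing to Smith normal form yields diagonal entries (1,1,1,1).

∂_2: C_2 → C_1 maps a triangle to the signed sum of its edges. For instance
  ∂[v_0,v_1,v_3] = [v_1,v_3] − [v_0,v_3] + [v_0,v_1],
  ∂[v_0,v_3,v_4] = [v_3,v_4] − [v_0,v_4] + [v_0,v_3].
As a 9×6 matrix over Z this has rank 5, with invariant factors (1,1,1,1,1).

Now H_k = ker ∂_k / im ∂_{k+1}, so:

  H_1: rank ker ∂_1 − rank ∂_2 = (9 − 4) − 5 = 0, and the invariant factors of ∂_2 are all 1, so H_1 ≅ 0.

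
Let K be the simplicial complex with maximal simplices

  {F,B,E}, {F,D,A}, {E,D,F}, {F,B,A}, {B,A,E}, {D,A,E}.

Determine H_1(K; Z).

Order the vertices as A < B < D < E < F. Listing each simplex with vertices in this order, K has dimension 2 with simplices:

  0-simplices (5): A, B, D, E, F
  1-simplices (9): AB, AD, AE, AF, BE, BF, DE, DF, EF
  2-simplices (6): ABE, ABF, ADE, ADF, BEF, DEF

Hence C_0 ≅ Z^5, C_1 ≅ Z^9, C_2 ≅ Z^6.

Boundary ∂_1: C_1 → C_0 maps an edge to its endpoints' difference, ∂[p,q] = q − p. For instance
  ∂BF = F − B.
The 5×9 boundary matrix has rank 4 and Smith normal form diag(1,1,1,1).

Boundary ∂_2: C_2 → C_1 acts by ∂[p,q,r] = [q,r] − [p,r] + [p,q]. For instance
  ∂ABF = BF − AF + AB,
  ∂ADE = DE − AE + AD.
As a 9×6 matrix over Z this has rank 5, with invariant factors (1,1,1,1,1).

Now H_k = ker ∂_k / im ∂_{k+1}, so:

  H_1: rank ker ∂_1 − rank ∂_2 = (9 − 4) − 5 = 0, and the invariant factors of ∂_2 are all 1, so H_1 ≅ 0.

H_1 ≅ 0.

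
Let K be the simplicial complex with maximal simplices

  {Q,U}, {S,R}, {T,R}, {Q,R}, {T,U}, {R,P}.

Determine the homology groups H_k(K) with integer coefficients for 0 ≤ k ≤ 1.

H_0 ≅ Z,  H_1 ≅ Z.

Order the vertices as P < Q < R < S < T < U. Listing each simplex with vertices in this order, K has dimension 1 with simplices:

  0-simplices (6): P, Q, R, S, T, U
  1-simplices (6): PR, QR, QU, RS, RT, TU

Hence C_0 ≅ Z^6, C_1 ≅ Z^6.

∂_1: C_1 → C_0 is given by ∂[p,q] = [q] − [p]. For instance
  ∂QU = U − Q.
As a 6×6 matrix over Z this has rank 5, with invariant factors (1,1,1,1,1).

Computing H_k = (kernel of ∂_k) / (image of ∂_{k+1}):

  H_0: rank C_0 − rank ∂_1 = 6 − 5 = 1, and the invariant factors of ∂_1 are all 1, so H_0 ≅ Z.
  H_1: rank ker ∂_1 − rank ∂_2 = (6 − 5) − 0 = 1, and there is no ∂_2, so H_1 ≅ Z.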